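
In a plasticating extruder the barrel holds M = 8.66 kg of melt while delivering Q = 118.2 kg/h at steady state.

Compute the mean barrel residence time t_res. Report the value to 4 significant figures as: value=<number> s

Throughput in SI: Q_s = 118.2 kg/h ÷ 3600 s/h = 0.0328333 kg/s
t_res = M / Q_s = 8.66 ÷ 0.0328333 = 263.756 s

value=263.8 s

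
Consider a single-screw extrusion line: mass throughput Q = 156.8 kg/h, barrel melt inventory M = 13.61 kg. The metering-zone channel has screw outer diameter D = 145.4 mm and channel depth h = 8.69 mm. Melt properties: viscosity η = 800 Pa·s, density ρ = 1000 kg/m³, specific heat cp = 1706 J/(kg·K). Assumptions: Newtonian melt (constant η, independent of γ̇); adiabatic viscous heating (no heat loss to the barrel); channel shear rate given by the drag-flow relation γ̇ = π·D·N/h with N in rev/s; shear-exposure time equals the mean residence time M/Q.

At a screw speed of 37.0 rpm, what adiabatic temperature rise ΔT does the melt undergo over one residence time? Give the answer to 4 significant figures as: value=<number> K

Throughput in SI: Q_s = 156.8 kg/h ÷ 3600 s/h = 0.0435556 kg/s
t_res = M / Q_s = 13.61 ÷ 0.0435556 = 312.474 s
D = 145.4 mm = 0.1454 m;  h = 8.69 mm = 0.00869 m;  N = 37.0 rpm / 60 = 0.616667 rev/s
Shear rate: γ̇ = πDN/h = π·0.1454·0.616667/0.00869 = 32.4149 s⁻¹
ΔT = η·γ̇²·t_res/(ρ·cp) = [800 × 32.4149² × 312.474] / [1000 × 1706] = 153.963 K

value=154.0 K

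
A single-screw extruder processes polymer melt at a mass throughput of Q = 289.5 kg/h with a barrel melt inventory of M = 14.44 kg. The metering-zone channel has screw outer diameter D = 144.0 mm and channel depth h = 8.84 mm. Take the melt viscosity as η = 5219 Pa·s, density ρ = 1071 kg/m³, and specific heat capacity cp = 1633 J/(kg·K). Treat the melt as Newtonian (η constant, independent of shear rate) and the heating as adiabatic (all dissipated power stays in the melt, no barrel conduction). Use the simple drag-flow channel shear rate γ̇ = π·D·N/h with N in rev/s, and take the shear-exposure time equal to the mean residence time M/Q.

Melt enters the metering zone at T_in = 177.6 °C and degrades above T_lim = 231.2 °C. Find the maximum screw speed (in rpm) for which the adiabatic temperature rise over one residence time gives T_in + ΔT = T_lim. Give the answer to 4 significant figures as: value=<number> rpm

Convert throughput: Q = 289.5 kg/h = 289.5/3600 = 0.0804167 kg/s
t_res = M / Q_s = 14.44 / 0.0804167 = 179.565 s
Convert to metres: D = 0.144 m, h = 0.00884 m
ΔT_a = T_lim − T_in = 231.2 − 177.6 = 53.6 K
γ̇_max² = ΔT_a·ρ·cp/(η·t_res) = 53.6·1071·1633/(5219·179.565) = 100.03 s⁻²
Take the square root: γ̇_max = √(100.03) = 10.0015 s⁻¹
Solve γ̇ = πDN/h for N: N_max = γ̇_max·h/(π·D) = 10.0015 × 0.00884 / (π × 0.144) = 0.195437 rev/s = 11.7262 rpm

value=11.73 rpm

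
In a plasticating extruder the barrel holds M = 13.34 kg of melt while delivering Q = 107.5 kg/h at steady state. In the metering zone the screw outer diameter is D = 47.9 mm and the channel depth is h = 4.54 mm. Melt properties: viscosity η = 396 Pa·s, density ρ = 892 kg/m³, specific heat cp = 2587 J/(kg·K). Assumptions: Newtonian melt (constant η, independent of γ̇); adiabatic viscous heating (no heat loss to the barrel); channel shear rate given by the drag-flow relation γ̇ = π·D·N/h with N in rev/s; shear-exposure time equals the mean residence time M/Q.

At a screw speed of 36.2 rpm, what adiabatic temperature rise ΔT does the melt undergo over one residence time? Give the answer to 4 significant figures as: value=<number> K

value=30.66 K

Q_s = Q / 3600 = 107.5 / 3600 = 0.0298611 kg/s
Mean residence time: t_res = M/Q_s = 13.34 kg / 0.0298611 kg/s = 446.735 s
Geometry in metres: D = 47.9 mm → 0.0479 m, h = 4.54 mm → 0.00454 m; screw speed N = 36.2 rpm = 0.603333 rev/s
γ̇ = π D N / h = (π)(0.0479)(0.603333) / 0.00454 = 19.998 s⁻¹
ΔT = η·γ̇²·t_res/(ρ·cp) = [396 × 19.998² × 446.735] / [892 × 2587] = 30.659 K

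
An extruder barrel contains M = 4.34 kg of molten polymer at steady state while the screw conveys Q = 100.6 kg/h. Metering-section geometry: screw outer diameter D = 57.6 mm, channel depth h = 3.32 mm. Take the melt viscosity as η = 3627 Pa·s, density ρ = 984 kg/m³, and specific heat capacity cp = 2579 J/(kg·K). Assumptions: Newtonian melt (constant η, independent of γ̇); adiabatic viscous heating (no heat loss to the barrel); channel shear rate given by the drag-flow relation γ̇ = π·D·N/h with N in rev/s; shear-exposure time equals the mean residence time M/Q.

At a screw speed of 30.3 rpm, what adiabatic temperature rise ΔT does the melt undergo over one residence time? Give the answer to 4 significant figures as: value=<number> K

value=168.2 K

Convert throughput: Q = 100.6 kg/h = 100.6/3600 = 0.0279444 kg/s
Mean residence time: t_res = M/Q_s = 4.34 kg / 0.0279444 kg/s = 155.308 s
Geometry in metres: D = 57.6 mm → 0.0576 m, h = 3.32 mm → 0.00332 m; screw speed N = 30.3 rpm = 0.505 rev/s
γ̇ = π D N / h = (π)(0.0576)(0.505) / 0.00332 = 27.5249 s⁻¹
ΔT = η·γ̇²·t_res / (ρ·cp) = 3627 · (27.5249)² · 155.308 / (984 · 2579) = 168.169 K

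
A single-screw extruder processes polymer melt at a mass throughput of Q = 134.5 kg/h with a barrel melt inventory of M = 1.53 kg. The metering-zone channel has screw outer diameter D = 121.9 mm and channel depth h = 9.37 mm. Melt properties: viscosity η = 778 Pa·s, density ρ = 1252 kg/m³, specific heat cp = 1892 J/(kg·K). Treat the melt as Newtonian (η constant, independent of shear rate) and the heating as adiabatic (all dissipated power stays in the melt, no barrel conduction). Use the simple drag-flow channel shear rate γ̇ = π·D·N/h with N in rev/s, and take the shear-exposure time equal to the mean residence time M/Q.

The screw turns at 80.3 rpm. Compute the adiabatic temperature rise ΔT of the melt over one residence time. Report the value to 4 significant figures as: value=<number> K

Convert throughput: Q = 134.5 kg/h = 134.5/3600 = 0.0373611 kg/s
t_res = M / Q_s = 1.53 ÷ 0.0373611 = 40.9517 s
D = 121.9 mm = 0.1219 m;  h = 9.37 mm = 0.00937 m;  N = 80.3 rpm / 60 = 1.33833 rev/s
γ̇ = π·D·N / h = π · 0.1219 · 1.33833 / 0.00937 = 54.6989 s⁻¹
ΔT = η·γ̇²·t_res/(ρ·cp) = [778 × 54.6989² × 40.9517] / [1252 × 1892] = 40.2423 K

value=40.24 K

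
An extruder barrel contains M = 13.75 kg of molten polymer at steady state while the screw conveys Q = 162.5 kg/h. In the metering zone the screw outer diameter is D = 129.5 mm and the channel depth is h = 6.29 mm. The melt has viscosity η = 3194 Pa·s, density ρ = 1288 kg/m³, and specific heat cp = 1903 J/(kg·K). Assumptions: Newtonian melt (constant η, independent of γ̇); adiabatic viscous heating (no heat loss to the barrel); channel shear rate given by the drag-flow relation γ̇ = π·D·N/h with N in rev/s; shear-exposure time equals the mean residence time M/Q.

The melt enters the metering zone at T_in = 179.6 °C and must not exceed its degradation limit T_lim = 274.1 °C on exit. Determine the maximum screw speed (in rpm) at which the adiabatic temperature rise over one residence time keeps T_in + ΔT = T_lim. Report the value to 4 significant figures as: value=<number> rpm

Convert throughput: Q = 162.5 kg/h = 162.5/3600 = 0.0451389 kg/s
t_res = M / Q_s = 13.75 ÷ 0.0451389 = 304.615 s
D = 129.5 mm = 0.1295 m;  h = 6.29 mm = 0.00629 m
ΔT_a = T_lim − T_in = 274.1 − 179.6 = 94.5 K
γ̇_max² = ΔT_a·ρ·cp/(η·t_res) = 94.5·1288·1903/(3194·304.615) = 238.067 s⁻²
γ̇_max = sqrt(238.067) = 15.4294 s⁻¹
N_max = γ̇_max h / (πD) = 15.4294·0.00629/(π·0.1295) = 0.238551 rev/s → ×60 = 14.313 rpm

value=14.31 rpm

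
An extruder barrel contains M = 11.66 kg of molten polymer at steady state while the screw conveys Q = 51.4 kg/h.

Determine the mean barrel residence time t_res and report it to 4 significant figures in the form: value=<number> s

Q_s = Q / 3600 = 51.4 / 3600 = 0.0142778 kg/s
t_res = M / Q_s = 11.66 / 0.0142778 = 816.654 s

value=816.7 s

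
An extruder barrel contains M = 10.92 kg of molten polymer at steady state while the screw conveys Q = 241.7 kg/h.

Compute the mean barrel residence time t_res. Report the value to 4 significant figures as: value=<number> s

value=162.6 s

Throughput in SI: Q_s = 241.7 kg/h ÷ 3600 s/h = 0.0671389 kg/s
t_res = M / Q_s = 10.92 ÷ 0.0671389 = 162.648 s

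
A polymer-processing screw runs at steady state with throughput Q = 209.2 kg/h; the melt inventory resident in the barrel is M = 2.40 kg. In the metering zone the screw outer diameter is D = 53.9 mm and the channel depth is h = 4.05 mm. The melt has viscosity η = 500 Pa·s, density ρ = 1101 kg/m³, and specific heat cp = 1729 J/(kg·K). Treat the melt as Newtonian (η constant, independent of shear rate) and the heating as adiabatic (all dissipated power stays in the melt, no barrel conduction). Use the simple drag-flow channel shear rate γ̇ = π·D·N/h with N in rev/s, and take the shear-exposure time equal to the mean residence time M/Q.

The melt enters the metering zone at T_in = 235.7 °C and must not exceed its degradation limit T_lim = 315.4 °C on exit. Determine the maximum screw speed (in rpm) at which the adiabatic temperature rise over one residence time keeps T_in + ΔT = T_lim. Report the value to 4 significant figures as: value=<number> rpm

Q_s = Q / 3600 = 209.2 / 3600 = 0.0581111 kg/s
t_res = M / Q_s = 2.40 ÷ 0.0581111 = 41.3002 s
D = 53.9 mm = 0.0539 m;  h = 4.05 mm = 0.00405 m
Allowable rise: ΔT_a = T_lim − T_in = 315.4 − 235.7 = 79.7 K
γ̇_max² = ΔT_a·ρ·cp/(η·t_res) = 79.7·1101·1729/(500·41.3002) = 7347.14 s⁻²
Take the square root: γ̇_max = √(7347.14) = 85.7155 s⁻¹
N_max = γ̇_max·h / (π·D) = 85.7155 · 0.00405 / (π · 0.0539) = 2.0501 rev/s = 123.006 rpm

value=123.0 rpm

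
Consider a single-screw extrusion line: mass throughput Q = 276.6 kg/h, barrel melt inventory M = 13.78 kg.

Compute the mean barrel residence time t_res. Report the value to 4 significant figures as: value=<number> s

value=179.3 s

Q_s = Q / 3600 = 276.6 / 3600 = 0.0768333 kg/s
t_res = M / Q_s = 13.78 ÷ 0.0768333 = 179.349 s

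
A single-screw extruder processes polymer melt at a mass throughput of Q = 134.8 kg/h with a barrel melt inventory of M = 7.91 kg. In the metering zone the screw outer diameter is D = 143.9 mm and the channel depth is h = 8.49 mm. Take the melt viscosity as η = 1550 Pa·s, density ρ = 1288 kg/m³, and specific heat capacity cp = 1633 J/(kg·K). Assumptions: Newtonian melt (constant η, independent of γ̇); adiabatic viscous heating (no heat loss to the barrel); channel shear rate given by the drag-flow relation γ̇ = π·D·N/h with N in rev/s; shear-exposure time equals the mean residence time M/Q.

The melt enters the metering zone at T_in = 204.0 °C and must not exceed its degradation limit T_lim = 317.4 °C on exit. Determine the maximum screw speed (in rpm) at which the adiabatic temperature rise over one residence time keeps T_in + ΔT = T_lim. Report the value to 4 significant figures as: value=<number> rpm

Convert throughput: Q = 134.8 kg/h = 134.8/3600 = 0.0374444 kg/s
Mean residence time: t_res = M/Q_s = 7.91 kg / 0.0374444 kg/s = 211.246 s
D = 143.9 mm = 0.1439 m;  h = 8.49 mm = 0.00849 m
Allowable rise: ΔT_a = T_lim − T_in = 317.4 − 204.0 = 113.4 K
Invert ΔT = ηγ̇²t_res/(ρcp) for γ̇: γ̇_max² = ΔT_a ρ cp / (η t_res) = 113.4·1288·1633 / (1550·211.246) = 728.441 s⁻²
Take the square root: γ̇_max = √(728.441) = 26.9896 s⁻¹
Solve γ̇ = πDN/h for N: N_max = γ̇_max·h/(π·D) = 26.9896 × 0.00849 / (π × 0.1439) = 0.506867 rev/s = 30.412 rpm

value=30.41 rpm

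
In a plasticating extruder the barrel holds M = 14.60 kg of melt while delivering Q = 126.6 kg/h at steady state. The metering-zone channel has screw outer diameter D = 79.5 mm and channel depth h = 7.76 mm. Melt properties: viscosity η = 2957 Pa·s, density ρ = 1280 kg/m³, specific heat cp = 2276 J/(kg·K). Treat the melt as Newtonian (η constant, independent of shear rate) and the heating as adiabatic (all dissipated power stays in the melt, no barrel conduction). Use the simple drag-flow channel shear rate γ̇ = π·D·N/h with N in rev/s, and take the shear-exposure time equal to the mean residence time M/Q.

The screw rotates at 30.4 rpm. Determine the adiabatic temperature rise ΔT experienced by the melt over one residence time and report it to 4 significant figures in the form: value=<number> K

Q_s = Q / 3600 = 126.6 / 3600 = 0.0351667 kg/s
t_res = M / Q_s = 14.60 / 0.0351667 = 415.166 s
D = 79.5 mm = 0.0795 m;  h = 7.76 mm = 0.00776 m;  N = 30.4 rpm / 60 = 0.506667 rev/s
γ̇ = π·D·N / h = π · 0.0795 · 0.506667 / 0.00776 = 16.3071 s⁻¹
ΔT = η·γ̇²·t_res/(ρ·cp) = [2957 × 16.3071² × 415.166] / [1280 × 2276] = 112.059 K

value=112.1 K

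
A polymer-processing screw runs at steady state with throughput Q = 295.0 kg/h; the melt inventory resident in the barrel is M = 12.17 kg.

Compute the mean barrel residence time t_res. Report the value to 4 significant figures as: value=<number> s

Throughput in SI: Q_s = 295.0 kg/h ÷ 3600 s/h = 0.0819444 kg/s
Mean residence time: t_res = M/Q_s = 12.17 kg / 0.0819444 kg/s = 148.515 s

value=148.5 s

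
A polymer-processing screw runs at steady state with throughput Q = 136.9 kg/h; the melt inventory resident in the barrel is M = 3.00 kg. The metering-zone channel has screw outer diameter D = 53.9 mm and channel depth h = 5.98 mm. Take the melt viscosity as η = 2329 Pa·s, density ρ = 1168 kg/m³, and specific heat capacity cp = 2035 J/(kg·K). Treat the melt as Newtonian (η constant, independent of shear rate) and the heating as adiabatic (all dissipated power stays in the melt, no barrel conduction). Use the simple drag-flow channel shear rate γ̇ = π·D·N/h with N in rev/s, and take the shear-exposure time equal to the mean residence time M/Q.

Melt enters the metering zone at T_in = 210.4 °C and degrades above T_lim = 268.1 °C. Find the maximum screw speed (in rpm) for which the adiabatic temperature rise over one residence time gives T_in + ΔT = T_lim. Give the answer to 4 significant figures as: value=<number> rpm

Convert throughput: Q = 136.9 kg/h = 136.9/3600 = 0.0380278 kg/s
t_res = M / Q_s = 3.00 / 0.0380278 = 78.8897 s
D = 53.9 mm = 0.0539 m;  h = 5.98 mm = 0.00598 m
ΔT_a = T_lim − T_in = 268.1 − 210.4 = 57.7 K
γ̇_max² = ΔT_a·ρ·cp / (η·t_res) = [57.7 × 1168 × 2035] / [2329 × 78.8897] = 746.437 s⁻²
γ̇_max = sqrt(746.437) = 27.321 s⁻¹
Solve γ̇ = πDN/h for N: N_max = γ̇_max·h/(π·D) = 27.321 × 0.00598 / (π × 0.0539) = 0.964849 rev/s = 57.8909 rpm

value=57.89 rpm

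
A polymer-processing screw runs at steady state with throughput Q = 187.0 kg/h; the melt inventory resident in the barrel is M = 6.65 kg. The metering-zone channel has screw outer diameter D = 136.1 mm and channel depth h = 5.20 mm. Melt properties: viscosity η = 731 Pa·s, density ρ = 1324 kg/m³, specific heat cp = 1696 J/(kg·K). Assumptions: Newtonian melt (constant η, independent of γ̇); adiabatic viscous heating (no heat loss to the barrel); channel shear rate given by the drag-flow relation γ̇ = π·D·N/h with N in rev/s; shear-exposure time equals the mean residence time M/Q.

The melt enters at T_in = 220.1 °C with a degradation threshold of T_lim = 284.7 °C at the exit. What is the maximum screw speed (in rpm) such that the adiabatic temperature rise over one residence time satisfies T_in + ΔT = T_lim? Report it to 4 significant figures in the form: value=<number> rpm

Throughput in SI: Q_s = 187.0 kg/h ÷ 3600 s/h = 0.0519444 kg/s
t_res = M / Q_s = 6.65 / 0.0519444 = 128.021 s
Geometry in SI: D = 136.1 mm → 0.1361 m, h = 5.20 mm → 0.0052 m
Allowable rise: ΔT_a = T_lim − T_in = 284.7 − 220.1 = 64.6 K
γ̇_max² = ΔT_a·ρ·cp / (η·t_res) = [64.6 × 1324 × 1696] / [731 × 128.021] = 1550.05 s⁻²
Take the square root: γ̇_max = √(1550.05) = 39.3707 s⁻¹
N_max = γ̇_max·h / (π·D) = 39.3707 · 0.0052 / (π · 0.1361) = 0.478816 rev/s = 28.729 rpm

value=28.73 rpm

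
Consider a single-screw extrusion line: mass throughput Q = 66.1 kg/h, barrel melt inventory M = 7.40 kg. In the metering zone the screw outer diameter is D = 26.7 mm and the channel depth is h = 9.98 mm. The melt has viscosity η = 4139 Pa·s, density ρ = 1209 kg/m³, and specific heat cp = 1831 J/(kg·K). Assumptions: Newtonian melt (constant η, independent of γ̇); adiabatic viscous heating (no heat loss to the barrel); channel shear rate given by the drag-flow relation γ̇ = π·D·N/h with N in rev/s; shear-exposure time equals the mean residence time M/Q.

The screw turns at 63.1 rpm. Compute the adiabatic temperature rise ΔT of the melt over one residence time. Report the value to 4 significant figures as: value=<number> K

Throughput in SI: Q_s = 66.1 kg/h ÷ 3600 s/h = 0.0183611 kg/s
Mean residence time: t_res = M/Q_s = 7.40 kg / 0.0183611 kg/s = 403.026 s
Convert to SI: D = 0.0267 m, h = 0.00998 m, N = 63.1/60 = 1.05167 rev/s
γ̇ = π D N / h = (π)(0.0267)(1.05167) / 0.00998 = 8.83911 s⁻¹
Adiabatic rise: ΔT = η γ̇² t_res / (ρ cp) = 4139·(8.83911)²·403.026 / (1209·1831) = 58.875 K

value=58.88 K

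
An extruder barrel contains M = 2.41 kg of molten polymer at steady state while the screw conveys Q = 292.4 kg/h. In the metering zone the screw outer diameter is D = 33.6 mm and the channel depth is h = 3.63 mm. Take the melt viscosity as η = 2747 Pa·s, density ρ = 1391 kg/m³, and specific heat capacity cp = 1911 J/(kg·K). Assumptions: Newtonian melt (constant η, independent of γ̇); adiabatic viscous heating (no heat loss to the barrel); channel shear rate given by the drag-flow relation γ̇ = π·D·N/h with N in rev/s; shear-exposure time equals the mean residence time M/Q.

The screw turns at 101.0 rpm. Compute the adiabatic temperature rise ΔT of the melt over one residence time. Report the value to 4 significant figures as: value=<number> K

value=73.47 K

Throughput in SI: Q_s = 292.4 kg/h ÷ 3600 s/h = 0.0812222 kg/s
t_res = M / Q_s = 2.41 ÷ 0.0812222 = 29.6717 s
Convert to SI: D = 0.0336 m, h = 0.00363 m, N = 101.0/60 = 1.68333 rev/s
γ̇ = π·D·N / h = π · 0.0336 · 1.68333 / 0.00363 = 48.95 s⁻¹
ΔT = η·γ̇²·t_res/(ρ·cp) = [2747 × 48.95² × 29.6717] / [1391 × 1911] = 73.4714 K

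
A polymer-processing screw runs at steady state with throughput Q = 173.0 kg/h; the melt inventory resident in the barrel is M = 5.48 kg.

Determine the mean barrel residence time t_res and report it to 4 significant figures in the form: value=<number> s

Convert throughput: Q = 173.0 kg/h = 173.0/3600 = 0.0480556 kg/s
t_res = M / Q_s = 5.48 / 0.0480556 = 114.035 s

value=114.0 s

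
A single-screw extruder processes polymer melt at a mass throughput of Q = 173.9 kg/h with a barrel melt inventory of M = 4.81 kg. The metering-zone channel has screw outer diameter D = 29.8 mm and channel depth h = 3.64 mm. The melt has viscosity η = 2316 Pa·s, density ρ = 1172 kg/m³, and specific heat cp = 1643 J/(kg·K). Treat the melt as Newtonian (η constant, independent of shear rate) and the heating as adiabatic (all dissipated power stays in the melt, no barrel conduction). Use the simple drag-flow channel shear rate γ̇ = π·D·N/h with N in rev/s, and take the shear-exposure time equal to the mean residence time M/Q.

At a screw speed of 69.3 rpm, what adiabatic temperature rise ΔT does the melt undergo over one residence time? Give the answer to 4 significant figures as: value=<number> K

value=105.7 K

Q_s = Q / 3600 = 173.9 / 3600 = 0.0483056 kg/s
t_res = M / Q_s = 4.81 ÷ 0.0483056 = 99.5745 s
Geometry in metres: D = 29.8 mm → 0.0298 m, h = 3.64 mm → 0.00364 m; screw speed N = 69.3 rpm = 1.155 rev/s
Shear rate: γ̇ = πDN/h = π·0.0298·1.155/0.00364 = 29.7062 s⁻¹
ΔT = η·γ̇²·t_res/(ρ·cp) = [2316 × 29.7062² × 99.5745] / [1172 × 1643] = 105.685 K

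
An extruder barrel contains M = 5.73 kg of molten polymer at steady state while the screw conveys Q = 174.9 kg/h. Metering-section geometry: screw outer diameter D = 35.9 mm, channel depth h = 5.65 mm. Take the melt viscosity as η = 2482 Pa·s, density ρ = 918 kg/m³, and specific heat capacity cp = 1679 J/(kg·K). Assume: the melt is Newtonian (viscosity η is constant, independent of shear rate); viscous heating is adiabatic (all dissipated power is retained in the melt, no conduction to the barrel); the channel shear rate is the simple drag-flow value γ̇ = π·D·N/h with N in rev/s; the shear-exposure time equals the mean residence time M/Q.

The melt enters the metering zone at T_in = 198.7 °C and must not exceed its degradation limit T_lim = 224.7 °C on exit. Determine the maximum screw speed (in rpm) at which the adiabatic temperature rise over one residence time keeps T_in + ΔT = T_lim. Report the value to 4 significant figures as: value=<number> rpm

Convert throughput: Q = 174.9 kg/h = 174.9/3600 = 0.0485833 kg/s
Mean residence time: t_res = M/Q_s = 5.73 kg / 0.0485833 kg/s = 117.942 s
Convert to metres: D = 0.0359 m, h = 0.00565 m
ΔT_a = T_lim − T_in = 224.7 °C − 198.7 °C = 26 K
γ̇_max² = ΔT_a·ρ·cp / (η·t_res) = [26 × 918 × 1679] / [2482 × 117.942] = 136.898 s⁻²
γ̇_max = √136.898 = 11.7003 s⁻¹
N_max = γ̇_max·h / (π·D) = 11.7003 · 0.00565 / (π · 0.0359) = 0.586142 rev/s = 35.1685 rpm

value=35.17 rpm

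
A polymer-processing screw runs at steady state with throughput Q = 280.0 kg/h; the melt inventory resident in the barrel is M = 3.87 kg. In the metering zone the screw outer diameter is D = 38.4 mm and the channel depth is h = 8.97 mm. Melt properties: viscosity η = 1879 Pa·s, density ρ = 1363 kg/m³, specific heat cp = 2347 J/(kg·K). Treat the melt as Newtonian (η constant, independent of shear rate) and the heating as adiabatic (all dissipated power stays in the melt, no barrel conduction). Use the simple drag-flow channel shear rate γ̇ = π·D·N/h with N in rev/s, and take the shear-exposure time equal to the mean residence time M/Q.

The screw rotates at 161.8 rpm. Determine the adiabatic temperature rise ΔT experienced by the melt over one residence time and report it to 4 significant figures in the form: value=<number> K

Q_s = Q / 3600 = 280.0 / 3600 = 0.0777778 kg/s
t_res = M / Q_s = 3.87 ÷ 0.0777778 = 49.7571 s
Convert to SI: D = 0.0384 m, h = 0.00897 m, N = 161.8/60 = 2.69667 rev/s
γ̇ = π D N / h = (π)(0.0384)(2.69667) / 0.00897 = 36.2674 s⁻¹
ΔT = η·γ̇²·t_res/(ρ·cp) = [1879 × 36.2674² × 49.7571] / [1363 × 2347] = 38.4419 K

value=38.44 K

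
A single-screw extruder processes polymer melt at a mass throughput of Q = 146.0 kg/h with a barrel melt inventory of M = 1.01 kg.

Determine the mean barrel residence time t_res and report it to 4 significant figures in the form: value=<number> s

Throughput in SI: Q_s = 146.0 kg/h ÷ 3600 s/h = 0.0405556 kg/s
t_res = M / Q_s = 1.01 ÷ 0.0405556 = 24.9041 s

value=24.90 s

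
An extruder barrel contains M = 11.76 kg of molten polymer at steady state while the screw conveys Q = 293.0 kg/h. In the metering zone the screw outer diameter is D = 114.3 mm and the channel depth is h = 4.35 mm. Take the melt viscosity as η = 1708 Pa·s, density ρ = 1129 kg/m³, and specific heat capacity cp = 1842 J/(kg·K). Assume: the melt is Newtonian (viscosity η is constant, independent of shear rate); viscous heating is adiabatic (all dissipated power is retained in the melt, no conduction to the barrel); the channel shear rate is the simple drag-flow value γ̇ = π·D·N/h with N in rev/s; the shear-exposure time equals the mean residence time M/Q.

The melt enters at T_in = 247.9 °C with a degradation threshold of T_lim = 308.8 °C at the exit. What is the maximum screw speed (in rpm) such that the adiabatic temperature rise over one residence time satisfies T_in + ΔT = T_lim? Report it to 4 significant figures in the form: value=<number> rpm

Q_s = Q / 3600 = 293.0 / 3600 = 0.0813889 kg/s
t_res = M / Q_s = 11.76 ÷ 0.0813889 = 144.491 s
D = 114.3 mm = 0.1143 m;  h = 4.35 mm = 0.00435 m
ΔT_a = T_lim − T_in = 308.8 °C − 247.9 °C = 60.9 K
γ̇_max² = ΔT_a·ρ·cp / (η·t_res) = [60.9 × 1129 × 1842] / [1708 × 144.491] = 513.181 s⁻²
Take the square root: γ̇_max = √(513.181) = 22.6535 s⁻¹
Solve γ̇ = πDN/h for N: N_max = γ̇_max·h/(π·D) = 22.6535 × 0.00435 / (π × 0.1143) = 0.274428 rev/s = 16.4657 rpm

value=16.47 rpm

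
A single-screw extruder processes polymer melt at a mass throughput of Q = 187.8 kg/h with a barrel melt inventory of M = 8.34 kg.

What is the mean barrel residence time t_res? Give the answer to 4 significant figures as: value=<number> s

value=159.9 s

Throughput in SI: Q_s = 187.8 kg/h ÷ 3600 s/h = 0.0521667 kg/s
t_res = M / Q_s = 8.34 / 0.0521667 = 159.872 s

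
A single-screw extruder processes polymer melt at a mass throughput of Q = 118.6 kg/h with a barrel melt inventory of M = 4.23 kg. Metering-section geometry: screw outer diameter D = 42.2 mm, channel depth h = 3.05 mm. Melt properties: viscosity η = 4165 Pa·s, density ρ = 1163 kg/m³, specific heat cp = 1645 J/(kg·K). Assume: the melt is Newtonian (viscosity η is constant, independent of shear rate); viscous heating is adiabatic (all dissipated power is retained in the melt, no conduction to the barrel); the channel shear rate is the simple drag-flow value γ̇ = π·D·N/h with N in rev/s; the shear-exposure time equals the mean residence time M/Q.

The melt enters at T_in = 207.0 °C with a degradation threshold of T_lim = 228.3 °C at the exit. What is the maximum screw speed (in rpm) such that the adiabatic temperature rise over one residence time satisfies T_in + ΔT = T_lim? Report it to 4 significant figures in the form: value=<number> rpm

Throughput in SI: Q_s = 118.6 kg/h ÷ 3600 s/h = 0.0329444 kg/s
t_res = M / Q_s = 4.23 ÷ 0.0329444 = 128.398 s
D = 42.2 mm = 0.0422 m;  h = 3.05 mm = 0.00305 m
Allowable rise: ΔT_a = T_lim − T_in = 228.3 − 207.0 = 21.3 K
γ̇_max² = ΔT_a·ρ·cp/(η·t_res) = 21.3·1163·1645/(4165·128.398) = 76.1995 s⁻²
Take the square root: γ̇_max = √(76.1995) = 8.72923 s⁻¹
Solve γ̇ = πDN/h for N: N_max = γ̇_max·h/(π·D) = 8.72923 × 0.00305 / (π × 0.0422) = 0.200823 rev/s = 12.0494 rpm

value=12.05 rpm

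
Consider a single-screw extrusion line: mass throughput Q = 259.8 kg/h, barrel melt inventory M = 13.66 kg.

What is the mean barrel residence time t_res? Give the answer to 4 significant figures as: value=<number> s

Throughput in SI: Q_s = 259.8 kg/h ÷ 3600 s/h = 0.0721667 kg/s
Mean residence time: t_res = M/Q_s = 13.66 kg / 0.0721667 kg/s = 189.284 s

value=189.3 s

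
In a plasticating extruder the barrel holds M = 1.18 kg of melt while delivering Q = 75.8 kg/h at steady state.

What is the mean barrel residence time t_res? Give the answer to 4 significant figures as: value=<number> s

Throughput in SI: Q_s = 75.8 kg/h ÷ 3600 s/h = 0.0210556 kg/s
t_res = M / Q_s = 1.18 / 0.0210556 = 56.0422 s

value=56.04 s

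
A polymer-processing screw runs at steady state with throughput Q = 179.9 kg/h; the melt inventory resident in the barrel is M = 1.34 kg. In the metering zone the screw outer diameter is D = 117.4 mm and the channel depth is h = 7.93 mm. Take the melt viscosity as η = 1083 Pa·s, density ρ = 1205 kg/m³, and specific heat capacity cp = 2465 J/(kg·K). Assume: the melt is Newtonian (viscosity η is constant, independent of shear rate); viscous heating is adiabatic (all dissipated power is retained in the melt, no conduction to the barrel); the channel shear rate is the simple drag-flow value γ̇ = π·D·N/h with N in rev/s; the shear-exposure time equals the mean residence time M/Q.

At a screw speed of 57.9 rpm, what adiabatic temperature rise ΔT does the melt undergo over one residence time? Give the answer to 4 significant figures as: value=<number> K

value=19.69 K

Q_s = Q / 3600 = 179.9 / 3600 = 0.0499722 kg/s
Mean residence time: t_res = M/Q_s = 1.34 kg / 0.0499722 kg/s = 26.8149 s
Convert to SI: D = 0.1174 m, h = 0.00793 m, N = 57.9/60 = 0.965 rev/s
γ̇ = π D N / h = (π)(0.1174)(0.965) / 0.00793 = 44.882 s⁻¹
ΔT = η·γ̇²·t_res / (ρ·cp) = 1083 · (44.882)² · 26.8149 / (1205 · 2465) = 19.6945 K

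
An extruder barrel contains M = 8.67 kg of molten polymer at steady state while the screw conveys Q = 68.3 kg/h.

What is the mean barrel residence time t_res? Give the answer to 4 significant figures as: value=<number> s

value=457.0 s

Q_s = Q / 3600 = 68.3 / 3600 = 0.0189722 kg/s
Mean residence time: t_res = M/Q_s = 8.67 kg / 0.0189722 kg/s = 456.984 s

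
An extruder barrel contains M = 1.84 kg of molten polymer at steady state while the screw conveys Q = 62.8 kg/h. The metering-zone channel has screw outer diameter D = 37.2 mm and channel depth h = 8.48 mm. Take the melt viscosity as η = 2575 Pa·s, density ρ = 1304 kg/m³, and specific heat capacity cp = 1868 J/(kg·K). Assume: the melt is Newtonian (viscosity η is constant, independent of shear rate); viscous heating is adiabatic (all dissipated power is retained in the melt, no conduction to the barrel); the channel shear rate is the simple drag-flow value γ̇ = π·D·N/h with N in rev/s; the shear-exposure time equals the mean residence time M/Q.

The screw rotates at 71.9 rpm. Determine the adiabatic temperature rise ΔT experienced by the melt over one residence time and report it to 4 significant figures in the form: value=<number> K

value=30.41 K

Throughput in SI: Q_s = 62.8 kg/h ÷ 3600 s/h = 0.0174444 kg/s
t_res = M / Q_s = 1.84 ÷ 0.0174444 = 105.478 s
Convert to SI: D = 0.0372 m, h = 0.00848 m, N = 71.9/60 = 1.19833 rev/s
Shear rate: γ̇ = πDN/h = π·0.0372·1.19833/0.00848 = 16.5148 s⁻¹
ΔT = η·γ̇²·t_res / (ρ·cp) = 2575 · (16.5148)² · 105.478 / (1304 · 1868) = 30.4111 K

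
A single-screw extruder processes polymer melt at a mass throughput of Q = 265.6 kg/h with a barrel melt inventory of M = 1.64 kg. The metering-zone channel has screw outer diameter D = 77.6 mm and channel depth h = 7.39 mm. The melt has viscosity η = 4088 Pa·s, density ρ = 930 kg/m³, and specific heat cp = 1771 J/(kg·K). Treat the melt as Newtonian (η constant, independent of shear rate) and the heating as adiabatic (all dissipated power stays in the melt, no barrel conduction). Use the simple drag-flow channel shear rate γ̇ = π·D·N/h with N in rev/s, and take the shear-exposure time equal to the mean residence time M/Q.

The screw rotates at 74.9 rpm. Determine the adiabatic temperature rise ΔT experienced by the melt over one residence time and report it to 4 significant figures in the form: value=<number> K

value=93.57 K

Q_s = Q / 3600 = 265.6 / 3600 = 0.0737778 kg/s
t_res = M / Q_s = 1.64 ÷ 0.0737778 = 22.2289 s
D = 77.6 mm = 0.0776 m;  h = 7.39 mm = 0.00739 m;  N = 74.9 rpm / 60 = 1.24833 rev/s
γ̇ = π·D·N / h = π · 0.0776 · 1.24833 / 0.00739 = 41.1811 s⁻¹
ΔT = η·γ̇²·t_res/(ρ·cp) = [4088 × 41.1811² × 22.2289] / [930 × 1771] = 93.5671 K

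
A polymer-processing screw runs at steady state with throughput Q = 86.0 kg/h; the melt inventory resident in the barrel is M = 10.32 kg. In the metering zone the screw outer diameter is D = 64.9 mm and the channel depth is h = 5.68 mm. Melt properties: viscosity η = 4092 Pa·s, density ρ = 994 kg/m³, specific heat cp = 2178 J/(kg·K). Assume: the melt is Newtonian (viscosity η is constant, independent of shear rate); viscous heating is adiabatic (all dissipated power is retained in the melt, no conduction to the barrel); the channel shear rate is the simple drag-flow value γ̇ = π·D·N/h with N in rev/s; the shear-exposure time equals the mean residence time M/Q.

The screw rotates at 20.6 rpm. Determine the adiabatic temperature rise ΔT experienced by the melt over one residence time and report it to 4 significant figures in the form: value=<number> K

Q_s = Q / 3600 = 86.0 / 3600 = 0.0238889 kg/s
t_res = M / Q_s = 10.32 / 0.0238889 = 432 s
Convert to SI: D = 0.0649 m, h = 0.00568 m, N = 20.6/60 = 0.343333 rev/s
Shear rate: γ̇ = πDN/h = π·0.0649·0.343333/0.00568 = 12.3243 s⁻¹
ΔT = η·γ̇²·t_res / (ρ·cp) = 4092 · (12.3243)² · 432 / (994 · 2178) = 124.022 K

value=124.0 K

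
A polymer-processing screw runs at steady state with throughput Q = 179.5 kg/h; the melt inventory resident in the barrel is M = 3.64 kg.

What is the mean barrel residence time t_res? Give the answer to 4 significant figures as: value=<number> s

value=73.00 s

Q_s = Q / 3600 = 179.5 / 3600 = 0.0498611 kg/s
Mean residence time: t_res = M/Q_s = 3.64 kg / 0.0498611 kg/s = 73.0028 s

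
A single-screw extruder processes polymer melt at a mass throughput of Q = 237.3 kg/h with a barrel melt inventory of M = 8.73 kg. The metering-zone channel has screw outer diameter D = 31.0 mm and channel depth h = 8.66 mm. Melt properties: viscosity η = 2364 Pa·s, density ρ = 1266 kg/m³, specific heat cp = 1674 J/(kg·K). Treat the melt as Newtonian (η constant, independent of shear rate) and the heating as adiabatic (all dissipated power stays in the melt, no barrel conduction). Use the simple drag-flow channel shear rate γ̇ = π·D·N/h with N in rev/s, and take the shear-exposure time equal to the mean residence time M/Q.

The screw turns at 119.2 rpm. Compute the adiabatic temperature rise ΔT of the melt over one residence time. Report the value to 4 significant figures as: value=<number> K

Convert throughput: Q = 237.3 kg/h = 237.3/3600 = 0.0659167 kg/s
t_res = M / Q_s = 8.73 ÷ 0.0659167 = 132.44 s
Convert to SI: D = 0.031 m, h = 0.00866 m, N = 119.2/60 = 1.98667 rev/s
γ̇ = π D N / h = (π)(0.031)(1.98667) / 0.00866 = 22.3418 s⁻¹
Adiabatic rise: ΔT = η γ̇² t_res / (ρ cp) = 2364·(22.3418)²·132.44 / (1266·1674) = 73.742 K

value=73.74 K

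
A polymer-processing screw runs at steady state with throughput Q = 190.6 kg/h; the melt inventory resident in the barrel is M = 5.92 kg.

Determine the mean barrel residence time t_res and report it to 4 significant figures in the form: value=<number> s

value=111.8 s

Convert throughput: Q = 190.6 kg/h = 190.6/3600 = 0.0529444 kg/s
t_res = M / Q_s = 5.92 / 0.0529444 = 111.815 s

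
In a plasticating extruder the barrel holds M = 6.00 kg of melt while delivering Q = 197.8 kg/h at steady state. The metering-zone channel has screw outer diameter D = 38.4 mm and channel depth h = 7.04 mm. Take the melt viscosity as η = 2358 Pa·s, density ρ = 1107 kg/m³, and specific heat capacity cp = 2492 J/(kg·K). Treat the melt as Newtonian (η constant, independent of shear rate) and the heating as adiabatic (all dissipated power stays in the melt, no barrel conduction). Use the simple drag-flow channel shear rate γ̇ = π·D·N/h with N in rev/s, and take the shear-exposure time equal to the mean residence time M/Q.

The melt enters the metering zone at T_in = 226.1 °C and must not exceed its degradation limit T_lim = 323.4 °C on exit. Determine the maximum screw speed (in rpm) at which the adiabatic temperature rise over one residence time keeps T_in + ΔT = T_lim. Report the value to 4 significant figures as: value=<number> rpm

Convert throughput: Q = 197.8 kg/h = 197.8/3600 = 0.0549444 kg/s
t_res = M / Q_s = 6.00 / 0.0549444 = 109.201 s
Convert to metres: D = 0.0384 m, h = 0.00704 m
ΔT_a = T_lim − T_in = 323.4 − 226.1 = 97.3 K
γ̇_max² = ΔT_a·ρ·cp / (η·t_res) = [97.3 × 1107 × 2492] / [2358 × 109.201] = 1042.41 s⁻²
Take the square root: γ̇_max = √(1042.41) = 32.2863 s⁻¹
N_max = γ̇_max h / (πD) = 32.2863·0.00704/(π·0.0384) = 1.88413 rev/s → ×60 = 113.048 rpm

value=113.0 rpm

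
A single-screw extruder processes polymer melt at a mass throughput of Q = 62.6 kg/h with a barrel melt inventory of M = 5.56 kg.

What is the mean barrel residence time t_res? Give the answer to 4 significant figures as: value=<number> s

Q_s = Q / 3600 = 62.6 / 3600 = 0.0173889 kg/s
Mean residence time: t_res = M/Q_s = 5.56 kg / 0.0173889 kg/s = 319.744 s

value=319.7 s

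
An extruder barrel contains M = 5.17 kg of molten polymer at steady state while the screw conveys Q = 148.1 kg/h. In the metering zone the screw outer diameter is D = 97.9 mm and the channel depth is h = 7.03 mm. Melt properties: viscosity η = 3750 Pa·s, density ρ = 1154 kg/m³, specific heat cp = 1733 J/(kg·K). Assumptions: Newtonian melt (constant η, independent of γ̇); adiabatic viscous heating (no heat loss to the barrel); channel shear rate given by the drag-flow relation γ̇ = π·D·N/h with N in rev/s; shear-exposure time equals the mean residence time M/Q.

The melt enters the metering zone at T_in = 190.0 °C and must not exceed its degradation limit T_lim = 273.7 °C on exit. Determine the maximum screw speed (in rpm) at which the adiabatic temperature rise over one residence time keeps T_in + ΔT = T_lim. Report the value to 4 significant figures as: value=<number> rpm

Q_s = Q / 3600 = 148.1 / 3600 = 0.0411389 kg/s
t_res = M / Q_s = 5.17 ÷ 0.0411389 = 125.672 s
D = 97.9 mm = 0.0979 m;  h = 7.03 mm = 0.00703 m
ΔT_a = T_lim − T_in = 273.7 °C − 190.0 °C = 83.7 K
γ̇_max² = ΔT_a·ρ·cp / (η·t_res) = [83.7 × 1154 × 1733] / [3750 × 125.672] = 355.19 s⁻²
γ̇_max = √355.19 = 18.8465 s⁻¹
Solve γ̇ = πDN/h for N: N_max = γ̇_max·h/(π·D) = 18.8465 × 0.00703 / (π × 0.0979) = 0.430778 rev/s = 25.8467 rpm

value=25.85 rpm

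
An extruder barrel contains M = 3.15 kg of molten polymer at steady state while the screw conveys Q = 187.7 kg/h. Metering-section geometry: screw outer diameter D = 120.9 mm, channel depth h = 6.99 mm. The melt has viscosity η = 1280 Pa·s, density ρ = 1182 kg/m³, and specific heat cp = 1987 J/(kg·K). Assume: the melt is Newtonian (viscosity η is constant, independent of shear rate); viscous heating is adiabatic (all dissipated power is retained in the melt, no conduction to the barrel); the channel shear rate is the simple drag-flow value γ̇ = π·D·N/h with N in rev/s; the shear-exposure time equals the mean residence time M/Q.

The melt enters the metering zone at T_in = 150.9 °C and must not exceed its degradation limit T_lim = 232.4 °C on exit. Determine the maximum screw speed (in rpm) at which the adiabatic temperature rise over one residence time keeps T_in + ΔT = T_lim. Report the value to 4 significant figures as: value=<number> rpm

value=54.94 rpm

Q_s = Q / 3600 = 187.7 / 3600 = 0.0521389 kg/s
t_res = M / Q_s = 3.15 / 0.0521389 = 60.4156 s
D = 120.9 mm = 0.1209 m;  h = 6.99 mm = 0.00699 m
ΔT_a = T_lim − T_in = 232.4 − 150.9 = 81.5 K
Invert ΔT = ηγ̇²t_res/(ρcp) for γ̇: γ̇_max² = ΔT_a ρ cp / (η t_res) = 81.5·1182·1987 / (1280·60.4156) = 2475.22 s⁻²
Take the square root: γ̇_max = √(2475.22) = 49.7516 s⁻¹
N_max = γ̇_max h / (πD) = 49.7516·0.00699/(π·0.1209) = 0.915605 rev/s → ×60 = 54.9363 rpm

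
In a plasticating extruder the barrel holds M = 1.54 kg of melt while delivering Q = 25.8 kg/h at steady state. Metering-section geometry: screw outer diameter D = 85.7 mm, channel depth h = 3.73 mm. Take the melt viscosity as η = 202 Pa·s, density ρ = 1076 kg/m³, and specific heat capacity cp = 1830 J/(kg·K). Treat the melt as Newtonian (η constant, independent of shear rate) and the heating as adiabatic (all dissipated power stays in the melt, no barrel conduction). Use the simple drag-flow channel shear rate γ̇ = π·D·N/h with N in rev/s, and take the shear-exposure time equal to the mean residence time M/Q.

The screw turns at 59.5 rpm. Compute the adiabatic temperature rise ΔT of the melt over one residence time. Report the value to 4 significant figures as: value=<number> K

value=112.9 K

Convert throughput: Q = 25.8 kg/h = 25.8/3600 = 0.00716667 kg/s
Mean residence time: t_res = M/Q_s = 1.54 kg / 0.00716667 kg/s = 214.884 s
Convert to SI: D = 0.0857 m, h = 0.00373 m, N = 59.5/60 = 0.991667 rev/s
γ̇ = π D N / h = (π)(0.0857)(0.991667) / 0.00373 = 71.5793 s⁻¹
ΔT = η·γ̇²·t_res/(ρ·cp) = [202 × 71.5793² × 214.884] / [1076 × 1830] = 112.945 K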